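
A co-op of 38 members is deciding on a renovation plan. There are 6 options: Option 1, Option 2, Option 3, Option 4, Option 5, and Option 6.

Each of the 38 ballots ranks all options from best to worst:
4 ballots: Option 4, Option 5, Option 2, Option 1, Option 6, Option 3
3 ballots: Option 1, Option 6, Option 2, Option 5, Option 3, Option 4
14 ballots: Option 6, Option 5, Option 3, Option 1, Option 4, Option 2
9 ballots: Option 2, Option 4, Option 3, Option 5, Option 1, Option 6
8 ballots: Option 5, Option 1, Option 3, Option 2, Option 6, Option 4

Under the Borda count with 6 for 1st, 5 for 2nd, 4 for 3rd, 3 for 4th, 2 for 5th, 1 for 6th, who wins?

Option 5

Option 1: 4×3 + 3×6 + 14×3 + 9×2 + 8×5 = 130
Option 2: 4×4 + 3×4 + 14×1 + 9×6 + 8×3 = 120
Option 3: 4×1 + 3×2 + 14×4 + 9×4 + 8×4 = 134
Option 4: 4×6 + 3×1 + 14×2 + 9×5 + 8×1 = 108
Option 5: 4×5 + 3×3 + 14×5 + 9×3 + 8×6 = 174
Option 6: 4×2 + 3×5 + 14×6 + 9×1 + 8×2 = 132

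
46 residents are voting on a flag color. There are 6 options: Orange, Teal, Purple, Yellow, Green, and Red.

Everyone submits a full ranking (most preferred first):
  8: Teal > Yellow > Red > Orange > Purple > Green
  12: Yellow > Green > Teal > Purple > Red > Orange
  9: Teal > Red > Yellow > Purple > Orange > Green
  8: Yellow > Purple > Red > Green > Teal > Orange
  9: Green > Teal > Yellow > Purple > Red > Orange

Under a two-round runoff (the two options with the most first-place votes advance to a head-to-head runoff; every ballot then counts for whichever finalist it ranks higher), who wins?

Teal

Round 1 first-place votes: Orange 0, Teal 17, Purple 0, Yellow 20, Green 9, Red 0. Yellow and Teal advance.
Runoff: Yellow is ranked above Teal on 20 ballots, Teal above Yellow on 26.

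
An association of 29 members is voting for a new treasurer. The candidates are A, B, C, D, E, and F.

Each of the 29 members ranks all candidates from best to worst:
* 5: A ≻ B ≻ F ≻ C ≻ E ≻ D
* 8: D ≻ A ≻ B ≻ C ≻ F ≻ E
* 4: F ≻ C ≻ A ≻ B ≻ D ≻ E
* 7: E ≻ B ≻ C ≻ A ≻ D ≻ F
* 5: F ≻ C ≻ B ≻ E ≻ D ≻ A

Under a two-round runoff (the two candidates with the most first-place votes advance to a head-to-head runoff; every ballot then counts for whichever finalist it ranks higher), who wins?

Round 1 first-place votes: A 5, B 0, C 0, D 8, E 7, F 9. F and D advance.
Runoff: F is ranked above D on 14 ballots, D above F on 15.

D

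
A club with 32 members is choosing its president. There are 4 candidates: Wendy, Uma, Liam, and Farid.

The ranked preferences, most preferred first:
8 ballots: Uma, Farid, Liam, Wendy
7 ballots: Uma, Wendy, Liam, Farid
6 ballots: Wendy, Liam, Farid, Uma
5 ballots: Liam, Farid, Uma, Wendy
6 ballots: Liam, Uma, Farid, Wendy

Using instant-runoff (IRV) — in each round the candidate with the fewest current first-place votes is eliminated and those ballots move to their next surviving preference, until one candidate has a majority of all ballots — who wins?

Round 1: Wendy 6, Uma 15, Liam 11, Farid 0. Farid eliminated.
Round 2: Wendy 6, Uma 15, Liam 11. Wendy eliminated.
Round 3: Uma 15, Liam 17. Liam has a majority (≥17).

Liam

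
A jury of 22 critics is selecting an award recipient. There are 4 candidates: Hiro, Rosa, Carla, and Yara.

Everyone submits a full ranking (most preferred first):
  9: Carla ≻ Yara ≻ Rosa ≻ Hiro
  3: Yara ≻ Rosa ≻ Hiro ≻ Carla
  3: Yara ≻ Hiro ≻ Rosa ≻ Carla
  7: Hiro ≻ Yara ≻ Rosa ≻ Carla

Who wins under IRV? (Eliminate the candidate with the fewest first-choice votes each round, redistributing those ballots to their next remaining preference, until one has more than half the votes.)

Round 1: Hiro 7, Rosa 0, Carla 9, Yara 6. Rosa eliminated.
Round 2: Hiro 7, Carla 9, Yara 6. Yara eliminated.
Round 3: Hiro 13, Carla 9. Hiro has a majority (≥12).

Hiro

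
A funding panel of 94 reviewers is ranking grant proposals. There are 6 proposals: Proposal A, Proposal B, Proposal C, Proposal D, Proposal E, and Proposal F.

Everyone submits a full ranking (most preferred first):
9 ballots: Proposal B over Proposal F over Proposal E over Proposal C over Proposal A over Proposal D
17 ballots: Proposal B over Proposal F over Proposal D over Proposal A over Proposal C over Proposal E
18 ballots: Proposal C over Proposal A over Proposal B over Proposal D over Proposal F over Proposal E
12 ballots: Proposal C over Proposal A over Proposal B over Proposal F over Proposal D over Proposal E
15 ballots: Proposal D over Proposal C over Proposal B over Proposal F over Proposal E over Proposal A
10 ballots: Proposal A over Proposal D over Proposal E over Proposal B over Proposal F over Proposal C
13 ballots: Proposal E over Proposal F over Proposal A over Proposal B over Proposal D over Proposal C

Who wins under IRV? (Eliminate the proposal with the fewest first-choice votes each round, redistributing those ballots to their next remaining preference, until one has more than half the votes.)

Proposal B

Round 1: Proposal A 10, Proposal B 26, Proposal C 30, Proposal D 15, Proposal E 13, Proposal F 0. Proposal F eliminated.
Round 2: Proposal A 10, Proposal B 26, Proposal C 30, Proposal D 15, Proposal E 13. Proposal A eliminated.
Round 3: Proposal B 26, Proposal C 30, Proposal D 25, Proposal E 13. Proposal E eliminated.
Round 4: Proposal B 39, Proposal C 30, Proposal D 25. Proposal D eliminated.
Round 5: Proposal B 49, Proposal C 45. Proposal B has a majority (≥48).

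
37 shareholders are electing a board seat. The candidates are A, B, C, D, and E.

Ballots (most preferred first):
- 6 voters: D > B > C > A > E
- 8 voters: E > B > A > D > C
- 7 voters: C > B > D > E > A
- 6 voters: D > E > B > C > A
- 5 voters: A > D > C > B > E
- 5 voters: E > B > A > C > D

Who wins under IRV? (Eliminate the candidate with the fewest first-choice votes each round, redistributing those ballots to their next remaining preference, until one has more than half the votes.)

D

Round 1: A 5, B 0, C 7, D 12, E 13. B eliminated.
Round 2: A 5, C 7, D 12, E 13. A eliminated.
Round 3: C 7, D 17, E 13. C eliminated.
Round 4: D 24, E 13. D has a majority (≥19).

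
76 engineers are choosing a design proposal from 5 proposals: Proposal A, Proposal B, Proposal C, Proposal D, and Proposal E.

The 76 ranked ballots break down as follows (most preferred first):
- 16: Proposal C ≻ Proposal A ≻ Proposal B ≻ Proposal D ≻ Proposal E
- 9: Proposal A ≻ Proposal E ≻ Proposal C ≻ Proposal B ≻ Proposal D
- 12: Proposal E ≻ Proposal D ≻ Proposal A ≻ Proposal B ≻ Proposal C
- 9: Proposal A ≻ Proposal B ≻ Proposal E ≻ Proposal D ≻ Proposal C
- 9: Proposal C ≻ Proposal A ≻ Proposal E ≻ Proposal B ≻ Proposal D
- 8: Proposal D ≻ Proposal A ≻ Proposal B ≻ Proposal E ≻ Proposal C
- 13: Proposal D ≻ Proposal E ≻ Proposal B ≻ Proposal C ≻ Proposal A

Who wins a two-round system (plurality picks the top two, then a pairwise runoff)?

Proposal D

Round 1 first-place votes: Proposal A 18, Proposal B 0, Proposal C 25, Proposal D 21, Proposal E 12. Proposal C and Proposal D advance.
Runoff: Proposal C is ranked above Proposal D on 34 ballots, Proposal D above Proposal C on 42.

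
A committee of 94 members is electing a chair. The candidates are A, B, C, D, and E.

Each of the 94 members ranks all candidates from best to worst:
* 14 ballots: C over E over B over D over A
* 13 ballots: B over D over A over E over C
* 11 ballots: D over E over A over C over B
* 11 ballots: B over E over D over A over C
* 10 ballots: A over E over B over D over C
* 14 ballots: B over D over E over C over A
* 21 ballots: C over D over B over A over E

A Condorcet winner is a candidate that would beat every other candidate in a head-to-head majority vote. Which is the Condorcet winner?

B

B vs A: 73–21
B vs C: 48–46
B vs D: 62–32
B vs E: 59–35
B beats every other candidate.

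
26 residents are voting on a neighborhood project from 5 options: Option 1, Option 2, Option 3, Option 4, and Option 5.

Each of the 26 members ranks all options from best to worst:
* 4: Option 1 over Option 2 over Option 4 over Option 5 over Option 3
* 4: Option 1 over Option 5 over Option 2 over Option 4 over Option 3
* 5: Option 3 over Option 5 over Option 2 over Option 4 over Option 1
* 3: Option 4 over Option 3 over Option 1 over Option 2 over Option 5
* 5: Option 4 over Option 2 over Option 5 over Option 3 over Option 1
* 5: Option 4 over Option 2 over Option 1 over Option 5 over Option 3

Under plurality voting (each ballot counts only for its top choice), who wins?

Option 4

First-place votes: Option 1 8, Option 2 0, Option 3 5, Option 4 13, Option 5 0.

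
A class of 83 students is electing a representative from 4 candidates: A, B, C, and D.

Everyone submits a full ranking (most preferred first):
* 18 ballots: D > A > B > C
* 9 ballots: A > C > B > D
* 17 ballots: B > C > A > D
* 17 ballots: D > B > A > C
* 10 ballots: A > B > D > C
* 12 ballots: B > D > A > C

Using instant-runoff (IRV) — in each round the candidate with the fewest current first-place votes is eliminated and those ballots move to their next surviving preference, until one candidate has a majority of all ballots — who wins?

B

Round 1: A 19, B 29, C 0, D 35. C eliminated.
Round 2: A 19, B 29, D 35. A eliminated.
Round 3: B 48, D 35. B has a majority (≥42).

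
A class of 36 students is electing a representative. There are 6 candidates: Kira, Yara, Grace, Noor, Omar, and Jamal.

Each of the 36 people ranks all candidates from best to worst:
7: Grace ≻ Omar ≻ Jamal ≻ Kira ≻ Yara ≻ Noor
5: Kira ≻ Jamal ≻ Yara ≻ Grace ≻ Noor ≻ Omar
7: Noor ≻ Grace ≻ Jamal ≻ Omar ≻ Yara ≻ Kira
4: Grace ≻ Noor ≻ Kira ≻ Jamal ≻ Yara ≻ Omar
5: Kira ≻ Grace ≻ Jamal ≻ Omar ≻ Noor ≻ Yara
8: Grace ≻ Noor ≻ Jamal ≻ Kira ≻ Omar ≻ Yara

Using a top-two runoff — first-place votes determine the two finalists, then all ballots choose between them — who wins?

Grace

Round 1 first-place votes: Kira 10, Yara 0, Grace 19, Noor 7, Omar 0, Jamal 0. Grace and Kira advance.
Runoff: Grace is ranked above Kira on 26 ballots, Kira above Grace on 10.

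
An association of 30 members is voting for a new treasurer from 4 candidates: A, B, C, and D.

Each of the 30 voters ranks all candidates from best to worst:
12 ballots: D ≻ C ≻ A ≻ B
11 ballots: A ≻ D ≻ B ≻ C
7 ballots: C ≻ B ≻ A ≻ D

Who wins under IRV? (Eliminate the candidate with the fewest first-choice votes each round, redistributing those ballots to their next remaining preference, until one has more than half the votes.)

A

Round 1: A 11, B 0, C 7, D 12. B eliminated.
Round 2: A 11, C 7, D 12. C eliminated.
Round 3: A 18, D 12. A has a majority (≥16).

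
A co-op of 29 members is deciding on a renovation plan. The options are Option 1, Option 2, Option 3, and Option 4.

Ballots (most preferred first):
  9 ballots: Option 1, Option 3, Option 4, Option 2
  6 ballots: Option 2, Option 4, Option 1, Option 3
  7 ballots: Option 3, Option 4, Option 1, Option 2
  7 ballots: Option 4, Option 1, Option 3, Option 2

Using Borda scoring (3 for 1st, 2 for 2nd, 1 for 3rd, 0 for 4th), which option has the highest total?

Option 1: 9×3 + 6×1 + 7×1 + 7×2 = 54
Option 2: 9×0 + 6×3 + 7×0 + 7×0 = 18
Option 3: 9×2 + 6×0 + 7×3 + 7×1 = 46
Option 4: 9×1 + 6×2 + 7×2 + 7×3 = 56

Option 4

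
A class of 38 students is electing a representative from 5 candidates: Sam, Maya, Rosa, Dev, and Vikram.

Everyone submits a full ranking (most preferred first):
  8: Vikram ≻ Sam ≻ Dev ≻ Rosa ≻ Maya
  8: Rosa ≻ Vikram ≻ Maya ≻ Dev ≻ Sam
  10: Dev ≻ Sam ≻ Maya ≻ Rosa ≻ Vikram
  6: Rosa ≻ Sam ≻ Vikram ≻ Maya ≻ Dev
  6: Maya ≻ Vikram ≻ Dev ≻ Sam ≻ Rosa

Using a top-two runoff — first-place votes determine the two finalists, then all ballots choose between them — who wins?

Dev

Round 1 first-place votes: Sam 0, Maya 6, Rosa 14, Dev 10, Vikram 8. Rosa and Dev advance.
Runoff: Rosa is ranked above Dev on 14 ballots, Dev above Rosa on 24.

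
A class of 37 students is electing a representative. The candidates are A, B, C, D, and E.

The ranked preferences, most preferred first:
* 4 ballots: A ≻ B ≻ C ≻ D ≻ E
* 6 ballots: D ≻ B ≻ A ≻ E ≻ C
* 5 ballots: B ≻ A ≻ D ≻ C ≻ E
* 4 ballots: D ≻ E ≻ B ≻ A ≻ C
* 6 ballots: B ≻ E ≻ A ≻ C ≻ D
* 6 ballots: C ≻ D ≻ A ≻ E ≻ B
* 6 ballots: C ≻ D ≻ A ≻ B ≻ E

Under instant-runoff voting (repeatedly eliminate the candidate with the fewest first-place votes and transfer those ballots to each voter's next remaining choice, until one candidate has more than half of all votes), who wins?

B

Round 1: A 4, B 11, C 12, D 10, E 0. E eliminated.
Round 2: A 4, B 11, C 12, D 10. A eliminated.
Round 3: B 15, C 12, D 10. D eliminated.
Round 4: B 25, C 12. B has a majority (≥19).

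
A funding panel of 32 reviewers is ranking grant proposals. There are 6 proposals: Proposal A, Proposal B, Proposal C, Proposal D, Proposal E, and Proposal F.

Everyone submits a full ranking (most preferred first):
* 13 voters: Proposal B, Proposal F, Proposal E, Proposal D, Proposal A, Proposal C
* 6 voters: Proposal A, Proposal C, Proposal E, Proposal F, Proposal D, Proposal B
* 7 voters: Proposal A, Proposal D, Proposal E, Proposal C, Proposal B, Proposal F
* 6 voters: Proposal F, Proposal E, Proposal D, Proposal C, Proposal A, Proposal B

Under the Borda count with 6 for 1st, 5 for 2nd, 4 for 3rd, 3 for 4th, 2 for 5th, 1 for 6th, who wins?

Proposal E

Proposal A: 13×2 + 6×6 + 7×6 + 6×2 = 116
Proposal B: 13×6 + 6×1 + 7×2 + 6×1 = 104
Proposal C: 13×1 + 6×5 + 7×3 + 6×3 = 82
Proposal D: 13×3 + 6×2 + 7×5 + 6×4 = 110
Proposal E: 13×4 + 6×4 + 7×4 + 6×5 = 134
Proposal F: 13×5 + 6×3 + 7×1 + 6×6 = 126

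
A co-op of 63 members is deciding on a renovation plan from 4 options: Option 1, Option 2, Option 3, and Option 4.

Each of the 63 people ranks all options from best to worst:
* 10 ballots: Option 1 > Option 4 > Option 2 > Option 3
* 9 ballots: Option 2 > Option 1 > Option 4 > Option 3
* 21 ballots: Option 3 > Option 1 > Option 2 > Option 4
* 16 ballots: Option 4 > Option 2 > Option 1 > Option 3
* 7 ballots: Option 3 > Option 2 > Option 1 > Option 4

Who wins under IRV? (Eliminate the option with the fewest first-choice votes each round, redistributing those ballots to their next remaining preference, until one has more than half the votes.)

Option 1

Round 1: Option 1 10, Option 2 9, Option 3 28, Option 4 16. Option 2 eliminated.
Round 2: Option 1 19, Option 3 28, Option 4 16. Option 4 eliminated.
Round 3: Option 1 35, Option 3 28. Option 1 has a majority (≥32).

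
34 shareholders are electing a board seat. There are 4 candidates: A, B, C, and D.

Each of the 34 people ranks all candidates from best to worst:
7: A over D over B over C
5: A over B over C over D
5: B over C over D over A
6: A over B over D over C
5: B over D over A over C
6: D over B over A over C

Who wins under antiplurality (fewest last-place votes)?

B

Last-place votes: A 5, B 0, C 24, D 5.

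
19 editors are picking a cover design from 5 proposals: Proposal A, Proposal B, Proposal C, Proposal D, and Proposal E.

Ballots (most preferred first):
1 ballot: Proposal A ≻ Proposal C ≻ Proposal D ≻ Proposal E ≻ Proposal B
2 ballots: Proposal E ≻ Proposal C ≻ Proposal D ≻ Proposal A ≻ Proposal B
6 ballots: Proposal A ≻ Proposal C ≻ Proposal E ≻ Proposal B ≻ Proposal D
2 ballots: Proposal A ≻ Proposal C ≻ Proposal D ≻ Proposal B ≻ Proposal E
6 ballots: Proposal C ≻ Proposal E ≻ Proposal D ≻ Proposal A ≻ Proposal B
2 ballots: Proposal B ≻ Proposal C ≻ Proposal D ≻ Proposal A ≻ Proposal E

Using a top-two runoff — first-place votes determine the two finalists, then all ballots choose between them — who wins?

Proposal C

Round 1 first-place votes: Proposal A 9, Proposal B 2, Proposal C 6, Proposal D 0, Proposal E 2. Proposal A and Proposal C advance.
Runoff: Proposal A is ranked above Proposal C on 9 ballots, Proposal C above Proposal A on 10.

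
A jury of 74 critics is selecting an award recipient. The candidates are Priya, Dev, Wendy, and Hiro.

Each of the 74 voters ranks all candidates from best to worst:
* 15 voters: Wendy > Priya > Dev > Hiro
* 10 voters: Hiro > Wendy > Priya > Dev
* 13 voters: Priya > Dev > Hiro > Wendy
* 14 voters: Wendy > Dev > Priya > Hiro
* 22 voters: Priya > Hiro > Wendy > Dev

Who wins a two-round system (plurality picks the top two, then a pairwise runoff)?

Round 1 first-place votes: Priya 35, Dev 0, Wendy 29, Hiro 10. Priya and Wendy advance.
Runoff: Priya is ranked above Wendy on 35 ballots, Wendy above Priya on 39.

Wendy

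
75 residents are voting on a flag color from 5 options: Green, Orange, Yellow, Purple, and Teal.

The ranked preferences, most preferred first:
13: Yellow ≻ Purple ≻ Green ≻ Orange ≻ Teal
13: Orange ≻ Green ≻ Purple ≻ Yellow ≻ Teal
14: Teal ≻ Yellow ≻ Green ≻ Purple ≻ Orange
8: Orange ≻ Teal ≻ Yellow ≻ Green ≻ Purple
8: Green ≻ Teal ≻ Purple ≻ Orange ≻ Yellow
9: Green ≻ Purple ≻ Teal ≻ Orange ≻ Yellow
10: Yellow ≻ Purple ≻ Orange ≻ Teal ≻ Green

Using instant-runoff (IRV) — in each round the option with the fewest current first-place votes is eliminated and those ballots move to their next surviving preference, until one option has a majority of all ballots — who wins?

Orange

Round 1: Green 17, Orange 21, Yellow 23, Purple 0, Teal 14. Purple eliminated.
Round 2: Green 17, Orange 21, Yellow 23, Teal 14. Teal eliminated.
Round 3: Green 17, Orange 21, Yellow 37. Green eliminated.
Round 4: Orange 38, Yellow 37. Orange has a majority (≥38).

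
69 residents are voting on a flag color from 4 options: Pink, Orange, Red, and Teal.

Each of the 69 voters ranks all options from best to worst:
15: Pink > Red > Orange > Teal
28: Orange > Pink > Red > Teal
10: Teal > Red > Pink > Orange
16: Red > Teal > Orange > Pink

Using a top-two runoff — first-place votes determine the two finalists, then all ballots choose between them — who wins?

Red

Round 1 first-place votes: Pink 15, Orange 28, Red 16, Teal 10. Orange and Red advance.
Runoff: Orange is ranked above Red on 28 ballots, Red above Orange on 41.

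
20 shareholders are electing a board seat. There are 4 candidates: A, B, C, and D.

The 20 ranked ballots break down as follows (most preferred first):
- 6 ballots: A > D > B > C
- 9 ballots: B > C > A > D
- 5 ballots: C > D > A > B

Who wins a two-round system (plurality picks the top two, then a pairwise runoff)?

A

Round 1 first-place votes: A 6, B 9, C 5, D 0. B and A advance.
Runoff: B is ranked above A on 9 ballots, A above B on 11.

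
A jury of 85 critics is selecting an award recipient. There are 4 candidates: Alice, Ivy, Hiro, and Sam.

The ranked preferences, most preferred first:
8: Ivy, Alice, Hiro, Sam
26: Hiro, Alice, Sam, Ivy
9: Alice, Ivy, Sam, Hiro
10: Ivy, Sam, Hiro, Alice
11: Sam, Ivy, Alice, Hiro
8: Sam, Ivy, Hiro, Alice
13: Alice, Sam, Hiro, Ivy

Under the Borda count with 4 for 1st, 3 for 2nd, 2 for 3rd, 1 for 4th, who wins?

Alice: 8×3 + 26×3 + 9×4 + 10×1 + 11×2 + 8×1 + 13×4 = 230
Ivy: 8×4 + 26×1 + 9×3 + 10×4 + 11×3 + 8×3 + 13×1 = 195
Hiro: 8×2 + 26×4 + 9×1 + 10×2 + 11×1 + 8×2 + 13×2 = 202
Sam: 8×1 + 26×2 + 9×2 + 10×3 + 11×4 + 8×4 + 13×3 = 223

Alice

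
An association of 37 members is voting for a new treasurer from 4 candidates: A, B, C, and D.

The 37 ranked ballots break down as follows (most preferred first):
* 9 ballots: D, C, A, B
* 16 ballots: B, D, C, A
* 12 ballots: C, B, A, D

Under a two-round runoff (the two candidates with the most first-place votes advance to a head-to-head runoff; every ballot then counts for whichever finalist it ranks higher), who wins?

Round 1 first-place votes: A 0, B 16, C 12, D 9. B and C advance.
Runoff: B is ranked above C on 16 ballots, C above B on 21.

C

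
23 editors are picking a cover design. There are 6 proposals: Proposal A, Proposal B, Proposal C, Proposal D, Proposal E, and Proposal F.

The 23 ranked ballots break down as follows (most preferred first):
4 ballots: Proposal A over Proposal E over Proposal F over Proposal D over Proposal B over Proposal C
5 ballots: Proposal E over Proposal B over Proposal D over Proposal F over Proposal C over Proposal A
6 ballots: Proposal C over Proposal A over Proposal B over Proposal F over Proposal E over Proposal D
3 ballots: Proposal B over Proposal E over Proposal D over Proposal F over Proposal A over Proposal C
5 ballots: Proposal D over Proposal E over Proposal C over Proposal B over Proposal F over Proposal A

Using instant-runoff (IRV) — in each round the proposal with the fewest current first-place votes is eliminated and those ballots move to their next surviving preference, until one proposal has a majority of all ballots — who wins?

Proposal E

Round 1: Proposal A 4, Proposal B 3, Proposal C 6, Proposal D 5, Proposal E 5, Proposal F 0. Proposal F eliminated.
Round 2: Proposal A 4, Proposal B 3, Proposal C 6, Proposal D 5, Proposal E 5. Proposal B eliminated.
Round 3: Proposal A 4, Proposal C 6, Proposal D 5, Proposal E 8. Proposal A eliminated.
Round 4: Proposal C 6, Proposal D 5, Proposal E 12. Proposal E has a majority (≥12).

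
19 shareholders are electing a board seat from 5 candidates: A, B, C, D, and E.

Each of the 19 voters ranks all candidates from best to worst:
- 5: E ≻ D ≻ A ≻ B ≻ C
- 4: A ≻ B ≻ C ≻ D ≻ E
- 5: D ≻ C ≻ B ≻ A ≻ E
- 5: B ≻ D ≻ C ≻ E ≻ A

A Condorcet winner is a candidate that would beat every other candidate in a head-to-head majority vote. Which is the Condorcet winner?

D vs A: 15–4
D vs B: 10–9
D vs C: 15–4
D vs E: 14–5
D beats every other candidate.

D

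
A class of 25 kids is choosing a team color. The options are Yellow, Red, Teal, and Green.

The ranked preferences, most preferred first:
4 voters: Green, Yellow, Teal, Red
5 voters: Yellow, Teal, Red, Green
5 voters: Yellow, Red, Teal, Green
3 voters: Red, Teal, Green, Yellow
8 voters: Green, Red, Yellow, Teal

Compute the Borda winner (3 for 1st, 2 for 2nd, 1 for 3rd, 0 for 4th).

Yellow

Yellow: 4×2 + 5×3 + 5×3 + 3×0 + 8×1 = 46
Red: 4×0 + 5×1 + 5×2 + 3×3 + 8×2 = 40
Teal: 4×1 + 5×2 + 5×1 + 3×2 + 8×0 = 25
Green: 4×3 + 5×0 + 5×0 + 3×1 + 8×3 = 39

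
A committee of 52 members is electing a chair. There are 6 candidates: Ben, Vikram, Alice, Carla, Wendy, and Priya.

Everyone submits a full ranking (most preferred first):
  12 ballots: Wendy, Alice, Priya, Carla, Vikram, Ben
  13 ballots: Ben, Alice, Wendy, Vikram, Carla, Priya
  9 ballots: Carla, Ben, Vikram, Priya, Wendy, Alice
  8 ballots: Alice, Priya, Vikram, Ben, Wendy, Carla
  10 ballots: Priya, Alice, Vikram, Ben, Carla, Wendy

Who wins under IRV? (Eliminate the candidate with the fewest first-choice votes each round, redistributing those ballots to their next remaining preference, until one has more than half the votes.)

Round 1: Ben 13, Vikram 0, Alice 8, Carla 9, Wendy 12, Priya 10. Vikram eliminated.
Round 2: Ben 13, Alice 8, Carla 9, Wendy 12, Priya 10. Alice eliminated.
Round 3: Ben 13, Carla 9, Wendy 12, Priya 18. Carla eliminated.
Round 4: Ben 22, Wendy 12, Priya 18. Wendy eliminated.
Round 5: Ben 22, Priya 30. Priya has a majority (≥27).

Priya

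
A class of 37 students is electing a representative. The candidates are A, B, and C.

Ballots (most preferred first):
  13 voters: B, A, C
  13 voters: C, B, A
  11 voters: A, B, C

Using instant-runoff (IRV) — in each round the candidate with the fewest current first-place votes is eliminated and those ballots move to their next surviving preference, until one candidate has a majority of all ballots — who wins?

Round 1: A 11, B 13, C 13. A eliminated.
Round 2: B 24, C 13. B has a majority (≥19).

B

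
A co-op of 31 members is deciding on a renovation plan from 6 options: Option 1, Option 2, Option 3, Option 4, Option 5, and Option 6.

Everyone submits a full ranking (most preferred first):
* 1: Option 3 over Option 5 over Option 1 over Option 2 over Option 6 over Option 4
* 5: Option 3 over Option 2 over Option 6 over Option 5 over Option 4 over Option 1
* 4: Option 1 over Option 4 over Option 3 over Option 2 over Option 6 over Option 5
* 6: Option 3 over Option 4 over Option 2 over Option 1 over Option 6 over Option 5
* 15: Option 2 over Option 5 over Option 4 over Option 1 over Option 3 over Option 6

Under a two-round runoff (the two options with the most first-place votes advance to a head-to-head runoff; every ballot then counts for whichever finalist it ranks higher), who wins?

Round 1 first-place votes: Option 1 4, Option 2 15, Option 3 12, Option 4 0, Option 5 0, Option 6 0. Option 2 and Option 3 advance.
Runoff: Option 2 is ranked above Option 3 on 15 ballots, Option 3 above Option 2 on 16.

Option 3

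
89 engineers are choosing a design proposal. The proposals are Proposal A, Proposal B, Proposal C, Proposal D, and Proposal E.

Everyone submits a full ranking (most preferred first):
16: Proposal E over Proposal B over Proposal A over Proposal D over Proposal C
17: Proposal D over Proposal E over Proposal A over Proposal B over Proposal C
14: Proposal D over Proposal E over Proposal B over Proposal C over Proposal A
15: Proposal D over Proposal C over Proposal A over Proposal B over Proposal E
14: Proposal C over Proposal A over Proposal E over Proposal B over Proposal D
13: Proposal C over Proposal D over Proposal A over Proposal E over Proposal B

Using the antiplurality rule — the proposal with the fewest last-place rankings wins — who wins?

Proposal B

Last-place votes: Proposal A 14, Proposal B 13, Proposal C 33, Proposal D 14, Proposal E 15.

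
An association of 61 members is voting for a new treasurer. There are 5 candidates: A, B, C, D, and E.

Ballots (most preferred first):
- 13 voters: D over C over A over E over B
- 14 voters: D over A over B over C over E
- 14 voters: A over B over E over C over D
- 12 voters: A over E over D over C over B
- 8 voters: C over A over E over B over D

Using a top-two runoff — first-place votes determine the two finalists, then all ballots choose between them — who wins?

Round 1 first-place votes: A 26, B 0, C 8, D 27, E 0. D and A advance.
Runoff: D is ranked above A on 27 ballots, A above D on 34.

A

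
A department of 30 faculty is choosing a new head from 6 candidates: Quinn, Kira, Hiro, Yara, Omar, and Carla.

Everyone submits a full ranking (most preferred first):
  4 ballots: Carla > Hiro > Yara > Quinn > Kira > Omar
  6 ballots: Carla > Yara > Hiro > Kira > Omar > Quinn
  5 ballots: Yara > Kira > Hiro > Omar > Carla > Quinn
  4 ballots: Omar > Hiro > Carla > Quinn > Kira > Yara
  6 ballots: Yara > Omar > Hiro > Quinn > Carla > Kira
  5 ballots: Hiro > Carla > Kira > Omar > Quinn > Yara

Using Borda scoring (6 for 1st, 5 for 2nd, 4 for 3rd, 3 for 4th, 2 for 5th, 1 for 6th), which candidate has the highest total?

Hiro

Quinn: 4×3 + 6×1 + 5×1 + 4×3 + 6×3 + 5×2 = 63
Kira: 4×2 + 6×3 + 5×5 + 4×2 + 6×1 + 5×4 = 85
Hiro: 4×5 + 6×4 + 5×4 + 4×5 + 6×4 + 5×6 = 138
Yara: 4×4 + 6×5 + 5×6 + 4×1 + 6×6 + 5×1 = 121
Omar: 4×1 + 6×2 + 5×3 + 4×6 + 6×5 + 5×3 = 100
Carla: 4×6 + 6×6 + 5×2 + 4×4 + 6×2 + 5×5 = 123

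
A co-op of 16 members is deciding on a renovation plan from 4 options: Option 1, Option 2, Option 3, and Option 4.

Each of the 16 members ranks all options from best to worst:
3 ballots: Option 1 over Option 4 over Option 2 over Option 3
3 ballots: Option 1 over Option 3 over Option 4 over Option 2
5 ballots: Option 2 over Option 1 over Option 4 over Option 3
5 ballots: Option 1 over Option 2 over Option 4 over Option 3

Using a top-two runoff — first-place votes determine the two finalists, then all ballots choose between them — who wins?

Option 1

Round 1 first-place votes: Option 1 11, Option 2 5, Option 3 0, Option 4 0. Option 1 and Option 2 advance.
Runoff: Option 1 is ranked above Option 2 on 11 ballots, Option 2 above Option 1 on 5.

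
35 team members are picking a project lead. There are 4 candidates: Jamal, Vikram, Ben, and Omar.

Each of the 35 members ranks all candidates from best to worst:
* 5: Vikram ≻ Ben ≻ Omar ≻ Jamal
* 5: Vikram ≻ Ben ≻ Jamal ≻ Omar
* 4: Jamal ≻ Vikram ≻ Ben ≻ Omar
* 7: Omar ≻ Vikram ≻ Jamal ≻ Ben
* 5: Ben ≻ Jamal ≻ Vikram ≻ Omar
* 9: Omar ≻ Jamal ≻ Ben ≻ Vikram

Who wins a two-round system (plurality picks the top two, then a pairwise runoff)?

Vikram

Round 1 first-place votes: Jamal 4, Vikram 10, Ben 5, Omar 16. Omar and Vikram advance.
Runoff: Omar is ranked above Vikram on 16 ballots, Vikram above Omar on 19.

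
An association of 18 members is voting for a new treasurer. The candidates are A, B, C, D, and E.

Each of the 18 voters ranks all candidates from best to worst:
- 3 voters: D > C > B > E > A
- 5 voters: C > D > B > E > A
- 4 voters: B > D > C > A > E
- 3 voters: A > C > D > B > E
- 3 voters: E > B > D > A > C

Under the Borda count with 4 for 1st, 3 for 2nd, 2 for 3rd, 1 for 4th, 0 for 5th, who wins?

A: 3×0 + 5×0 + 4×1 + 3×4 + 3×1 = 19
B: 3×2 + 5×2 + 4×4 + 3×1 + 3×3 = 44
C: 3×3 + 5×4 + 4×2 + 3×3 + 3×0 = 46
D: 3×4 + 5×3 + 4×3 + 3×2 + 3×2 = 51
E: 3×1 + 5×1 + 4×0 + 3×0 + 3×4 = 20

D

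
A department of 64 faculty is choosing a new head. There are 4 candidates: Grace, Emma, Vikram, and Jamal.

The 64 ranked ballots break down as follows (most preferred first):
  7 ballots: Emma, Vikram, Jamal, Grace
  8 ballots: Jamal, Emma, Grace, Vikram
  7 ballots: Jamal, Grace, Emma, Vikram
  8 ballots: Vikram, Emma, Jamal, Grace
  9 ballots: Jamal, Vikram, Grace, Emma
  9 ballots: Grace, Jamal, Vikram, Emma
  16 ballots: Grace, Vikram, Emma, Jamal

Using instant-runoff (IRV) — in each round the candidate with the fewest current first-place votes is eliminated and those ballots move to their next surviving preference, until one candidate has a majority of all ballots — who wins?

Round 1: Grace 25, Emma 7, Vikram 8, Jamal 24. Emma eliminated.
Round 2: Grace 25, Vikram 15, Jamal 24. Vikram eliminated.
Round 3: Grace 25, Jamal 39. Jamal has a majority (≥33).

Jamal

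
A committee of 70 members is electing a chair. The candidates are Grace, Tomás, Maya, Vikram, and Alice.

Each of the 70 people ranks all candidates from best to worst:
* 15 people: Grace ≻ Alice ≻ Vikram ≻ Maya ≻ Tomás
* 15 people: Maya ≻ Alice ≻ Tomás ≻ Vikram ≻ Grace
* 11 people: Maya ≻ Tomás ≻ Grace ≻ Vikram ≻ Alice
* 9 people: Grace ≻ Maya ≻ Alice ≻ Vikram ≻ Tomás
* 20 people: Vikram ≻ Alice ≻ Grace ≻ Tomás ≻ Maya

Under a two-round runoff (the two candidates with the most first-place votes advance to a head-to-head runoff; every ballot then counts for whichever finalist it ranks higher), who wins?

Grace

Round 1 first-place votes: Grace 24, Tomás 0, Maya 26, Vikram 20, Alice 0. Maya and Grace advance.
Runoff: Maya is ranked above Grace on 26 ballots, Grace above Maya on 44.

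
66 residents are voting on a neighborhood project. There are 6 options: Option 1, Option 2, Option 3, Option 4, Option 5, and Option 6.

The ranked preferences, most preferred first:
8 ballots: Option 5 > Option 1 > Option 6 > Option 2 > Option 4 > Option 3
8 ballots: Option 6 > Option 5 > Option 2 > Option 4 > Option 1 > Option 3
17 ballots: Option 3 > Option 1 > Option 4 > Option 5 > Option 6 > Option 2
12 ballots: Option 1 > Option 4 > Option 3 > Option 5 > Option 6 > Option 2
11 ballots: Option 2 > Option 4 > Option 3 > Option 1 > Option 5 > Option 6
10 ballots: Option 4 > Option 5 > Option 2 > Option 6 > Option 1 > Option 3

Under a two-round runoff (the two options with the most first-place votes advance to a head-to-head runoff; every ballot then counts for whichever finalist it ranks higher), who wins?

Round 1 first-place votes: Option 1 12, Option 2 11, Option 3 17, Option 4 10, Option 5 8, Option 6 8. Option 3 and Option 1 advance.
Runoff: Option 3 is ranked above Option 1 on 28 ballots, Option 1 above Option 3 on 38.

Option 1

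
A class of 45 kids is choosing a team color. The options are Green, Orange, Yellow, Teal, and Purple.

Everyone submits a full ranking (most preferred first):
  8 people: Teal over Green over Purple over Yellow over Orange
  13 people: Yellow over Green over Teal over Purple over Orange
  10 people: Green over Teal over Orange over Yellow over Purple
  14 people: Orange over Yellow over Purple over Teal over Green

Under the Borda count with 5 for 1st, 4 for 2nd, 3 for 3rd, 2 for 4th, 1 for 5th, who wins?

Yellow

Green: 8×4 + 13×4 + 10×5 + 14×1 = 148
Orange: 8×1 + 13×1 + 10×3 + 14×5 = 121
Yellow: 8×2 + 13×5 + 10×2 + 14×4 = 157
Teal: 8×5 + 13×3 + 10×4 + 14×2 = 147
Purple: 8×3 + 13×2 + 10×1 + 14×3 = 102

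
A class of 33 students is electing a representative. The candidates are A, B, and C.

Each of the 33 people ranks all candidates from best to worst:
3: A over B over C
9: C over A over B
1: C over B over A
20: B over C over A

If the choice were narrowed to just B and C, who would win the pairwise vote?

B is ranked above C on 23 ballots; C above B on 10.

B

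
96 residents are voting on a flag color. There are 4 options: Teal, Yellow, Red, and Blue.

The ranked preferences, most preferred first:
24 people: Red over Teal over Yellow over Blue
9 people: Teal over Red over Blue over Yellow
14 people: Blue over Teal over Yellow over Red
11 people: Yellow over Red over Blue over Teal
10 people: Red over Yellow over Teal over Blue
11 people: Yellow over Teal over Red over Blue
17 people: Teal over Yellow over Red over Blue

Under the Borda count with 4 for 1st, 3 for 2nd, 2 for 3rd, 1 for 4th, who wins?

Teal: 24×3 + 9×4 + 14×3 + 11×1 + 10×2 + 11×3 + 17×4 = 282
Yellow: 24×2 + 9×1 + 14×2 + 11×4 + 10×3 + 11×4 + 17×3 = 254
Red: 24×4 + 9×3 + 14×1 + 11×3 + 10×4 + 11×2 + 17×2 = 266
Blue: 24×1 + 9×2 + 14×4 + 11×2 + 10×1 + 11×1 + 17×1 = 158

Teal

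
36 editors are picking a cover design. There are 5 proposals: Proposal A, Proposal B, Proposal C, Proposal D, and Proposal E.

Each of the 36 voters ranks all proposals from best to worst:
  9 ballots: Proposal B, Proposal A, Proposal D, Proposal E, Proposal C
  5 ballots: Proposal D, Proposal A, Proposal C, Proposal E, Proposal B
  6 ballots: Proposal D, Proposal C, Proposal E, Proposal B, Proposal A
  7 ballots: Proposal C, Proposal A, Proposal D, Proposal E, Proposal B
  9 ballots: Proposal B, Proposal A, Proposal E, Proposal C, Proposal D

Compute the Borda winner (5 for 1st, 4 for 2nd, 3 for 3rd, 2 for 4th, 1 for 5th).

Proposal A: 9×4 + 5×4 + 6×1 + 7×4 + 9×4 = 126
Proposal B: 9×5 + 5×1 + 6×2 + 7×1 + 9×5 = 114
Proposal C: 9×1 + 5×3 + 6×4 + 7×5 + 9×2 = 101
Proposal D: 9×3 + 5×5 + 6×5 + 7×3 + 9×1 = 112
Proposal E: 9×2 + 5×2 + 6×3 + 7×2 + 9×3 = 87

Proposal A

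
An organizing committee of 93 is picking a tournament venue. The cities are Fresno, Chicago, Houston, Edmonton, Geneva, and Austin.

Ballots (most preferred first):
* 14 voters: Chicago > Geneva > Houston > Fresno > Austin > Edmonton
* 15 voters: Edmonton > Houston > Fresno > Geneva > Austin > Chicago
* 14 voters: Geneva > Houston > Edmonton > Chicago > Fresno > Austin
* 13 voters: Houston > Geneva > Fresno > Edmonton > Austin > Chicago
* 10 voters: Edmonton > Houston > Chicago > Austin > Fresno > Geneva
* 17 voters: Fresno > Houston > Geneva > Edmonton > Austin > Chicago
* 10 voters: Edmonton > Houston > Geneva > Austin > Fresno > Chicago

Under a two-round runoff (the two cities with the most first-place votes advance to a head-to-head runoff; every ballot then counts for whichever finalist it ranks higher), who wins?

Edmonton

Round 1 first-place votes: Fresno 17, Chicago 14, Houston 13, Edmonton 35, Geneva 14, Austin 0. Edmonton and Fresno advance.
Runoff: Edmonton is ranked above Fresno on 49 ballots, Fresno above Edmonton on 44.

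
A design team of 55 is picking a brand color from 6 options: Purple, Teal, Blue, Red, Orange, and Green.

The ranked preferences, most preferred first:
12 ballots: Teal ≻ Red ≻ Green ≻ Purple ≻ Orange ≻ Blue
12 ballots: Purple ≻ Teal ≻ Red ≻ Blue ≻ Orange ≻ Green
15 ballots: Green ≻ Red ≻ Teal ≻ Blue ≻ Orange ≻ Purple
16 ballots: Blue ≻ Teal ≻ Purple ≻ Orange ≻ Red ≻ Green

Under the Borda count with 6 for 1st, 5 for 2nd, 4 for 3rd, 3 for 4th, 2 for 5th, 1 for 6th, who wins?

Teal

Purple: 12×3 + 12×6 + 15×1 + 16×4 = 187
Teal: 12×6 + 12×5 + 15×4 + 16×5 = 272
Blue: 12×1 + 12×3 + 15×3 + 16×6 = 189
Red: 12×5 + 12×4 + 15×5 + 16×2 = 215
Orange: 12×2 + 12×2 + 15×2 + 16×3 = 126
Green: 12×4 + 12×1 + 15×6 + 16×1 = 166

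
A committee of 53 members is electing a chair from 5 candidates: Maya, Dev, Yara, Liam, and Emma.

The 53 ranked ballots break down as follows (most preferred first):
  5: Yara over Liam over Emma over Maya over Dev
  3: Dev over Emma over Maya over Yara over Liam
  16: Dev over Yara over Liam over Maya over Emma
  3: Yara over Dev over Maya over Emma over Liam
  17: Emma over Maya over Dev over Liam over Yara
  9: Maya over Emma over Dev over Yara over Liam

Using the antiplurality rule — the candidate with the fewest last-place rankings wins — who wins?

Last-place votes: Maya 0, Dev 5, Yara 17, Liam 15, Emma 16.

Maya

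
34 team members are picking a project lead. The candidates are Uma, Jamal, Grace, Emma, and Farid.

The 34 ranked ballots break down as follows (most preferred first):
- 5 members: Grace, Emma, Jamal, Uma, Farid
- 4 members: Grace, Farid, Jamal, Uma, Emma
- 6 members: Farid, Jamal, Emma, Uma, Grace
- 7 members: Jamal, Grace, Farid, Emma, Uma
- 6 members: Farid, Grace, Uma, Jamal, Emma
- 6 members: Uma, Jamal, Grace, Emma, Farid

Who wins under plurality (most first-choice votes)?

Farid

First-place votes: Uma 6, Jamal 7, Grace 9, Emma 0, Farid 12.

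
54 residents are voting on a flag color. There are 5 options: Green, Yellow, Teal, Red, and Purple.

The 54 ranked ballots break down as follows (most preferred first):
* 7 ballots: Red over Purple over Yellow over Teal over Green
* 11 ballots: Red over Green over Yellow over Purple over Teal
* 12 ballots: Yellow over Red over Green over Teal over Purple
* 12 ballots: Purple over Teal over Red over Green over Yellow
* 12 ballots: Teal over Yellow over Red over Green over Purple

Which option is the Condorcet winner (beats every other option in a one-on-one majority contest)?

Red vs Green: 54–0
Red vs Yellow: 30–24
Red vs Teal: 30–24
Red vs Purple: 42–12
Red beats every other option.

Red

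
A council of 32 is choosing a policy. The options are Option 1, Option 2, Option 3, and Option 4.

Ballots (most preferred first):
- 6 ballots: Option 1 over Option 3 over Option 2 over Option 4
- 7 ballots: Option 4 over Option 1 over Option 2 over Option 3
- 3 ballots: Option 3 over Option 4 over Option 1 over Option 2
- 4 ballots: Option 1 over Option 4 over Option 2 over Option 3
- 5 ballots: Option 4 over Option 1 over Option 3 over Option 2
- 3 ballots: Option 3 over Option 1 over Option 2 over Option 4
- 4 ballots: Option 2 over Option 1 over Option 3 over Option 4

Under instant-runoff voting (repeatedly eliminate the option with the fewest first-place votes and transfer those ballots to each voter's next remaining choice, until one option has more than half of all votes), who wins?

Option 1

Round 1: Option 1 10, Option 2 4, Option 3 6, Option 4 12. Option 2 eliminated.
Round 2: Option 1 14, Option 3 6, Option 4 12. Option 3 eliminated.
Round 3: Option 1 17, Option 4 15. Option 1 has a majority (≥17).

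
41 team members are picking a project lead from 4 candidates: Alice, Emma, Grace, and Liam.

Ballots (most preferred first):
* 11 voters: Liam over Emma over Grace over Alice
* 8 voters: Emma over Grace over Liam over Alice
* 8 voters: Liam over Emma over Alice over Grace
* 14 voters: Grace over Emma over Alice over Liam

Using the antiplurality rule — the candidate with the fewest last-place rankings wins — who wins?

Emma

Last-place votes: Alice 19, Emma 0, Grace 8, Liam 14.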